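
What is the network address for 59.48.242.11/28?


IP:   00111011.00110000.11110010.00001011
Mask: 11111111.11111111.11111111.11110000
AND operation:
Net:  00111011.00110000.11110010.00000000
Network: 59.48.242.0/28


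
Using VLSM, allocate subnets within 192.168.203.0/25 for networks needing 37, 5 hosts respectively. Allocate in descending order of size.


37 hosts -> /26 (62 usable): 192.168.203.0/26
5 hosts -> /29 (6 usable): 192.168.203.64/29
Allocation: 192.168.203.0/26 (37 hosts, 62 usable); 192.168.203.64/29 (5 hosts, 6 usable)


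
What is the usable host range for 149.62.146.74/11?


Network: 149.32.0.0
Broadcast: 149.63.255.255
First usable = network + 1
Last usable = broadcast - 1
Range: 149.32.0.1 to 149.63.255.254


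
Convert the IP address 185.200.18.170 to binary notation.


185 = 10111001
200 = 11001000
18 = 00010010
170 = 10101010
Binary: 10111001.11001000.00010010.10101010


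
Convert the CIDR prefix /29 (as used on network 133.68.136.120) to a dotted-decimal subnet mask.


/29 means 29 network bits, 3 host bits
Binary: 11111111111111111111111111111000
Mask: 255.255.255.248


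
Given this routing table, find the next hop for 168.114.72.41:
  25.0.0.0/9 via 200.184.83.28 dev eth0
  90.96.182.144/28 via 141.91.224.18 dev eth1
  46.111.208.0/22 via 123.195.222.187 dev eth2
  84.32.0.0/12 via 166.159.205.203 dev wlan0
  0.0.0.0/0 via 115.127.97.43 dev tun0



Longest prefix match for 168.114.72.41:
  /9 25.0.0.0: no
  /28 90.96.182.144: no
  /22 46.111.208.0: no
  /12 84.32.0.0: no
  /0 0.0.0.0: MATCH
Selected: next-hop 115.127.97.43 via tun0 (matched /0)


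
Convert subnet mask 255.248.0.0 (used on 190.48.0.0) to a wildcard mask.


Subnet mask: 255.248.0.0
Wildcard = 255.255.255.255 - subnet mask
255 - 255 = 0
255 - 248 = 7
255 - 0 = 255
255 - 0 = 255
Wildcard: 0.7.255.255


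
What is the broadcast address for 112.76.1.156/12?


Network: 112.64.0.0/12
Host bits = 20
Set all host bits to 1:
Broadcast: 112.79.255.255


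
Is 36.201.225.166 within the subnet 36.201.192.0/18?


Subnet network: 36.201.192.0
Test IP AND mask: 36.201.192.0
Yes, 36.201.225.166 is in 36.201.192.0/18


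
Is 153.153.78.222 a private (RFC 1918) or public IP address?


RFC 1918 private ranges:
  10.0.0.0/8 (10.0.0.0 - 10.255.255.255)
  172.16.0.0/12 (172.16.0.0 - 172.31.255.255)
  192.168.0.0/16 (192.168.0.0 - 192.168.255.255)
Public (not in any RFC 1918 range)


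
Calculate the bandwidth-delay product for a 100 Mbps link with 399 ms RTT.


BDP = bandwidth * RTT
= 100 Mbps * 399 ms
= 100 * 1e6 * 399 / 1000 bits
= 39900000 bits
= 4987500 bytes
= 4870.6055 KB
BDP = 39900000 bits (4987500 bytes)


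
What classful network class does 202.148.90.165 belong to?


First octet: 202
Binary: 11001010
110xxxxx -> Class C (192-223)
Class C, default mask 255.255.255.0 (/24)


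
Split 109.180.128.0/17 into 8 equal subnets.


New prefix = 17 + 3 = 20
Each subnet has 4096 addresses
  109.180.128.0/20
  109.180.144.0/20
  109.180.160.0/20
  109.180.176.0/20
  109.180.192.0/20
  109.180.208.0/20
  109.180.224.0/20
  109.180.240.0/20
Subnets: 109.180.128.0/20, 109.180.144.0/20, 109.180.160.0/20, 109.180.176.0/20, 109.180.192.0/20, 109.180.208.0/20, 109.180.224.0/20, 109.180.240.0/20


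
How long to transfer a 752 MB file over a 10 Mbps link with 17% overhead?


Effective throughput = 10 * (1 - 17/100) = 8.3 Mbps
File size in Mb = 752 * 8 = 6016 Mb
Time = 6016 / 8.3
Time = 724.8193 seconds


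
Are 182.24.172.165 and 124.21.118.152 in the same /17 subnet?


Mask: 255.255.128.0
182.24.172.165 AND mask = 182.24.128.0
124.21.118.152 AND mask = 124.21.0.0
No, different subnets (182.24.128.0 vs 124.21.0.0)


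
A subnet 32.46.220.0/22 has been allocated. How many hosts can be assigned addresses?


Host bits = 32 - 22 = 10
Total addresses = 2^10 = 1024
Usable = total - 2 (network and broadcast)
Usable hosts: 1022


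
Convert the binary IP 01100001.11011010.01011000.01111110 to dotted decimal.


01100001 = 97
11011010 = 218
01011000 = 88
01111110 = 126
IP: 97.218.88.126


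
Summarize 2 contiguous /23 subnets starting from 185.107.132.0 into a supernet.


Original prefix: /23
Number of subnets: 2 = 2^1
New prefix = 23 - 1 = 22
Supernet: 185.107.132.0/22


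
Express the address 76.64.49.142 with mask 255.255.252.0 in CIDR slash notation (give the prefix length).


Binary: 11111111.11111111.11111100.00000000
Count leading 1s
Prefix: /22


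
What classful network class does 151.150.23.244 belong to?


First octet: 151
Binary: 10010111
10xxxxxx -> Class B (128-191)
Class B, default mask 255.255.0.0 (/16)


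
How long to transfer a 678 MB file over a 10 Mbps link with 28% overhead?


Effective throughput = 10 * (1 - 28/100) = 7.2 Mbps
File size in Mb = 678 * 8 = 5424 Mb
Time = 5424 / 7.2
Time = 753.3333 seconds


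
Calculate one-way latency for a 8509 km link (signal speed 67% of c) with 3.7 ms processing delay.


Speed = 0.67 * 3e5 km/s = 201000 km/s
Propagation delay = 8509 / 201000 = 0.0423 s = 42.3333 ms
Processing delay = 3.7 ms
Total one-way latency = 46.0333 ms


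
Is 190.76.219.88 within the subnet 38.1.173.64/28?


Subnet network: 38.1.173.64
Test IP AND mask: 190.76.219.80
No, 190.76.219.88 is not in 38.1.173.64/28


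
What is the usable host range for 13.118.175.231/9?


Network: 13.0.0.0
Broadcast: 13.127.255.255
First usable = network + 1
Last usable = broadcast - 1
Range: 13.0.0.1 to 13.127.255.254


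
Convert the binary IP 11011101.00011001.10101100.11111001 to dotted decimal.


11011101 = 221
00011001 = 25
10101100 = 172
11111001 = 249
IP: 221.25.172.249


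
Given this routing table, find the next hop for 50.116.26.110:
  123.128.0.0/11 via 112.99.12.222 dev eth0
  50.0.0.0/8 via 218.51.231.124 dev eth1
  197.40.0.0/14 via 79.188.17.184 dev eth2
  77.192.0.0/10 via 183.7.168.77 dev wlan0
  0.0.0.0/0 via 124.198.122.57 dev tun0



Longest prefix match for 50.116.26.110:
  /11 123.128.0.0: no
  /8 50.0.0.0: MATCH
  /14 197.40.0.0: no
  /10 77.192.0.0: no
  /0 0.0.0.0: MATCH
Selected: next-hop 218.51.231.124 via eth1 (matched /8)


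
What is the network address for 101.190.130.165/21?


IP:   01100101.10111110.10000010.10100101
Mask: 11111111.11111111.11111000.00000000
AND operation:
Net:  01100101.10111110.10000000.00000000
Network: 101.190.128.0/21


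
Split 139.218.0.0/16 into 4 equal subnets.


New prefix = 16 + 2 = 18
Each subnet has 16384 addresses
  139.218.0.0/18
  139.218.64.0/18
  139.218.128.0/18
  139.218.192.0/18
Subnets: 139.218.0.0/18, 139.218.64.0/18, 139.218.128.0/18, 139.218.192.0/18


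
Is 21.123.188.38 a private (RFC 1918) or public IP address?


RFC 1918 private ranges:
  10.0.0.0/8 (10.0.0.0 - 10.255.255.255)
  172.16.0.0/12 (172.16.0.0 - 172.31.255.255)
  192.168.0.0/16 (192.168.0.0 - 192.168.255.255)
Public (not in any RFC 1918 range)


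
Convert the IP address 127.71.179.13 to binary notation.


127 = 01111111
71 = 01000111
179 = 10110011
13 = 00001101
Binary: 01111111.01000111.10110011.00001101


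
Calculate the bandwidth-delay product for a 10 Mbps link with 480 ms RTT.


BDP = bandwidth * RTT
= 10 Mbps * 480 ms
= 10 * 1e6 * 480 / 1000 bits
= 4800000 bits
= 600000 bytes
= 585.9375 KB
BDP = 4800000 bits (600000 bytes)


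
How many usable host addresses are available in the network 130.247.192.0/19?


Host bits = 32 - 19 = 13
Total addresses = 2^13 = 8192
Usable = total - 2 (network and broadcast)
Usable hosts: 8190


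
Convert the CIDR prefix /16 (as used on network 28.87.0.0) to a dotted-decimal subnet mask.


/16 means 16 network bits, 16 host bits
Binary: 11111111111111110000000000000000
Mask: 255.255.0.0


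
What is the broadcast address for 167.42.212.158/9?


Network: 167.0.0.0/9
Host bits = 23
Set all host bits to 1:
Broadcast: 167.127.255.255


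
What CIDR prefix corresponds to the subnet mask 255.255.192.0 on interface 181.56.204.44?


Binary: 11111111.11111111.11000000.00000000
Count leading 1s
Prefix: /18


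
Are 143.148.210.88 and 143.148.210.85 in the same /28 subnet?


Mask: 255.255.255.240
143.148.210.88 AND mask = 143.148.210.80
143.148.210.85 AND mask = 143.148.210.80
Yes, same subnet (143.148.210.80)


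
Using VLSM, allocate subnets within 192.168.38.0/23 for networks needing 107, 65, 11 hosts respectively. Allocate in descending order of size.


107 hosts -> /25 (126 usable): 192.168.38.0/25
65 hosts -> /25 (126 usable): 192.168.38.128/25
11 hosts -> /28 (14 usable): 192.168.39.0/28
Allocation: 192.168.38.0/25 (107 hosts, 126 usable); 192.168.38.128/25 (65 hosts, 126 usable); 192.168.39.0/28 (11 hosts, 14 usable)


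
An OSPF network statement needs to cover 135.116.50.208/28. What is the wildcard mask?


Subnet mask: 255.255.255.240
Wildcard = 255.255.255.255 - subnet mask
255 - 255 = 0
255 - 255 = 0
255 - 255 = 0
255 - 240 = 15
Wildcard: 0.0.0.15


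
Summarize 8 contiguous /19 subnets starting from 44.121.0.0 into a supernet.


Original prefix: /19
Number of subnets: 8 = 2^3
New prefix = 19 - 3 = 16
Supernet: 44.121.0.0/16


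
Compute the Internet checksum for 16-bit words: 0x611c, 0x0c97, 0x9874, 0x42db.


Sum all words (with carry folding):
+ 0x611c = 0x611c
+ 0x0c97 = 0x6db3
+ 0x9874 = 0x0628
+ 0x42db = 0x4903
One's complement: ~0x4903
Checksum = 0xb6fc


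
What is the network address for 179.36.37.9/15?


IP:   10110011.00100100.00100101.00001001
Mask: 11111111.11111110.00000000.00000000
AND operation:
Net:  10110011.00100100.00000000.00000000
Network: 179.36.0.0/15


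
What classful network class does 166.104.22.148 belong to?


First octet: 166
Binary: 10100110
10xxxxxx -> Class B (128-191)
Class B, default mask 255.255.0.0 (/16)


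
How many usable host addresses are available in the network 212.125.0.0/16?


Host bits = 32 - 16 = 16
Total addresses = 2^16 = 65536
Usable = total - 2 (network and broadcast)
Usable hosts: 65534


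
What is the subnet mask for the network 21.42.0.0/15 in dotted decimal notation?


/15 means 15 network bits, 17 host bits
Binary: 11111111111111100000000000000000
Mask: 255.254.0.0


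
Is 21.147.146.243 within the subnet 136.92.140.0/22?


Subnet network: 136.92.140.0
Test IP AND mask: 21.147.144.0
No, 21.147.146.243 is not in 136.92.140.0/22


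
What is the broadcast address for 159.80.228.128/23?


Network: 159.80.228.0/23
Host bits = 9
Set all host bits to 1:
Broadcast: 159.80.229.255


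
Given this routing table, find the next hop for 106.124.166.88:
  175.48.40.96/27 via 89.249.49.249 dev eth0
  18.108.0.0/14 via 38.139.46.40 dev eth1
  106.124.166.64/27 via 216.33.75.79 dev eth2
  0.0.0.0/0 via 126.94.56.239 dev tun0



Longest prefix match for 106.124.166.88:
  /27 175.48.40.96: no
  /14 18.108.0.0: no
  /27 106.124.166.64: MATCH
  /0 0.0.0.0: MATCH
Selected: next-hop 216.33.75.79 via eth2 (matched /27)


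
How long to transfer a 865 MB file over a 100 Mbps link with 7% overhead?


Effective throughput = 100 * (1 - 7/100) = 93 Mbps
File size in Mb = 865 * 8 = 6920 Mb
Time = 6920 / 93
Time = 74.4086 seconds


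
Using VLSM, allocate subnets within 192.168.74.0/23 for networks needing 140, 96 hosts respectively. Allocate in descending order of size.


140 hosts -> /24 (254 usable): 192.168.74.0/24
96 hosts -> /25 (126 usable): 192.168.75.0/25
Allocation: 192.168.74.0/24 (140 hosts, 254 usable); 192.168.75.0/25 (96 hosts, 126 usable)


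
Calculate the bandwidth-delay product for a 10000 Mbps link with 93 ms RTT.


BDP = bandwidth * RTT
= 10000 Mbps * 93 ms
= 10000 * 1e6 * 93 / 1000 bits
= 930000000 bits
= 116250000 bytes
= 113525.3906 KB
BDP = 930000000 bits (116250000 bytes)


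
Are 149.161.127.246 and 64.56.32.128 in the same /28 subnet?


Mask: 255.255.255.240
149.161.127.246 AND mask = 149.161.127.240
64.56.32.128 AND mask = 64.56.32.128
No, different subnets (149.161.127.240 vs 64.56.32.128)


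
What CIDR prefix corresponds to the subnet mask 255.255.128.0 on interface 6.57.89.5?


Binary: 11111111.11111111.10000000.00000000
Count leading 1s
Prefix: /17


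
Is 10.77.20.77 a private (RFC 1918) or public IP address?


RFC 1918 private ranges:
  10.0.0.0/8 (10.0.0.0 - 10.255.255.255)
  172.16.0.0/12 (172.16.0.0 - 172.31.255.255)
  192.168.0.0/16 (192.168.0.0 - 192.168.255.255)
Private (in 10.0.0.0/8)


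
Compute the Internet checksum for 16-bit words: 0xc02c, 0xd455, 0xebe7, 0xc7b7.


Sum all words (with carry folding):
+ 0xc02c = 0xc02c
+ 0xd455 = 0x9482
+ 0xebe7 = 0x806a
+ 0xc7b7 = 0x4822
One's complement: ~0x4822
Checksum = 0xb7dd


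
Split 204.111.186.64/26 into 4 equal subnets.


New prefix = 26 + 2 = 28
Each subnet has 16 addresses
  204.111.186.64/28
  204.111.186.80/28
  204.111.186.96/28
  204.111.186.112/28
Subnets: 204.111.186.64/28, 204.111.186.80/28, 204.111.186.96/28, 204.111.186.112/28


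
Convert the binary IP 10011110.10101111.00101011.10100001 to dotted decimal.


10011110 = 158
10101111 = 175
00101011 = 43
10100001 = 161
IP: 158.175.43.161


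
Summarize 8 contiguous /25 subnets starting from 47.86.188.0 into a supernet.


Original prefix: /25
Number of subnets: 8 = 2^3
New prefix = 25 - 3 = 22
Supernet: 47.86.188.0/22


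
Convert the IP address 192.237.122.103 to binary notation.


192 = 11000000
237 = 11101101
122 = 01111010
103 = 01100111
Binary: 11000000.11101101.01111010.01100111


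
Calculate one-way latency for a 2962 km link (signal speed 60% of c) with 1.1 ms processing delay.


Speed = 0.6 * 3e5 km/s = 180000 km/s
Propagation delay = 2962 / 180000 = 0.0165 s = 16.4556 ms
Processing delay = 1.1 ms
Total one-way latency = 17.5556 ms


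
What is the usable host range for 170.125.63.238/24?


Network: 170.125.63.0
Broadcast: 170.125.63.255
First usable = network + 1
Last usable = broadcast - 1
Range: 170.125.63.1 to 170.125.63.254


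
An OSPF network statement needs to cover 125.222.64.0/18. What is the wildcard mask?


Subnet mask: 255.255.192.0
Wildcard = 255.255.255.255 - subnet mask
255 - 255 = 0
255 - 255 = 0
255 - 192 = 63
255 - 0 = 255
Wildcard: 0.0.63.255


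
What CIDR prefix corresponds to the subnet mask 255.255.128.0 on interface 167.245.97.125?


Binary: 11111111.11111111.10000000.00000000
Count leading 1s
Prefix: /17


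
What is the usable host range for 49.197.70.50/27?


Network: 49.197.70.32
Broadcast: 49.197.70.63
First usable = network + 1
Last usable = broadcast - 1
Range: 49.197.70.33 to 49.197.70.62


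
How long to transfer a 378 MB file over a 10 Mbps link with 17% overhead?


Effective throughput = 10 * (1 - 17/100) = 8.3 Mbps
File size in Mb = 378 * 8 = 3024 Mb
Time = 3024 / 8.3
Time = 364.3373 seconds


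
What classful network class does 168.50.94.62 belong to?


First octet: 168
Binary: 10101000
10xxxxxx -> Class B (128-191)
Class B, default mask 255.255.0.0 (/16)


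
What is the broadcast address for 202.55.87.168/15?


Network: 202.54.0.0/15
Host bits = 17
Set all host bits to 1:
Broadcast: 202.55.255.255


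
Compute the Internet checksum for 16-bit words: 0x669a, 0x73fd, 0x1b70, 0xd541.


Sum all words (with carry folding):
+ 0x669a = 0x669a
+ 0x73fd = 0xda97
+ 0x1b70 = 0xf607
+ 0xd541 = 0xcb49
One's complement: ~0xcb49
Checksum = 0x34b6


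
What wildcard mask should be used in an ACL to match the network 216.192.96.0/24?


Subnet mask: 255.255.255.0
Wildcard = 255.255.255.255 - subnet mask
255 - 255 = 0
255 - 255 = 0
255 - 255 = 0
255 - 0 = 255
Wildcard: 0.0.0.255


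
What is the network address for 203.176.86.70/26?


IP:   11001011.10110000.01010110.01000110
Mask: 11111111.11111111.11111111.11000000
AND operation:
Net:  11001011.10110000.01010110.01000000
Network: 203.176.86.64/26


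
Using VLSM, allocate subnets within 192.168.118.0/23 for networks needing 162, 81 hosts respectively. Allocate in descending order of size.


162 hosts -> /24 (254 usable): 192.168.118.0/24
81 hosts -> /25 (126 usable): 192.168.119.0/25
Allocation: 192.168.118.0/24 (162 hosts, 254 usable); 192.168.119.0/25 (81 hosts, 126 usable)


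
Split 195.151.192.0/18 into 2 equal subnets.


New prefix = 18 + 1 = 19
Each subnet has 8192 addresses
  195.151.192.0/19
  195.151.224.0/19
Subnets: 195.151.192.0/19, 195.151.224.0/19


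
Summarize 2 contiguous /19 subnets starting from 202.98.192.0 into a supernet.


Original prefix: /19
Number of subnets: 2 = 2^1
New prefix = 19 - 1 = 18
Supernet: 202.98.192.0/18


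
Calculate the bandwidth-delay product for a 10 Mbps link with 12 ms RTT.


BDP = bandwidth * RTT
= 10 Mbps * 12 ms
= 10 * 1e6 * 12 / 1000 bits
= 120000 bits
= 15000 bytes
= 14.6484 KB
BDP = 120000 bits (15000 bytes)


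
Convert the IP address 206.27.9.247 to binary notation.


206 = 11001110
27 = 00011011
9 = 00001001
247 = 11110111
Binary: 11001110.00011011.00001001.11110111


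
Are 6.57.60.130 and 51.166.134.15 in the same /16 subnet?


Mask: 255.255.0.0
6.57.60.130 AND mask = 6.57.0.0
51.166.134.15 AND mask = 51.166.0.0
No, different subnets (6.57.0.0 vs 51.166.0.0)


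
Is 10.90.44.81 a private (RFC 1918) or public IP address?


RFC 1918 private ranges:
  10.0.0.0/8 (10.0.0.0 - 10.255.255.255)
  172.16.0.0/12 (172.16.0.0 - 172.31.255.255)
  192.168.0.0/16 (192.168.0.0 - 192.168.255.255)
Private (in 10.0.0.0/8)


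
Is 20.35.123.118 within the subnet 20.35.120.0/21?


Subnet network: 20.35.120.0
Test IP AND mask: 20.35.120.0
Yes, 20.35.123.118 is in 20.35.120.0/21


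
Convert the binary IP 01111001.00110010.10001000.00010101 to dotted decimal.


01111001 = 121
00110010 = 50
10001000 = 136
00010101 = 21
IP: 121.50.136.21


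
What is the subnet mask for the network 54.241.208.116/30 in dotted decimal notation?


/30 means 30 network bits, 2 host bits
Binary: 11111111111111111111111111111100
Mask: 255.255.255.252


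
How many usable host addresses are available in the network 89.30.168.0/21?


Host bits = 32 - 21 = 11
Total addresses = 2^11 = 2048
Usable = total - 2 (network and broadcast)
Usable hosts: 2046


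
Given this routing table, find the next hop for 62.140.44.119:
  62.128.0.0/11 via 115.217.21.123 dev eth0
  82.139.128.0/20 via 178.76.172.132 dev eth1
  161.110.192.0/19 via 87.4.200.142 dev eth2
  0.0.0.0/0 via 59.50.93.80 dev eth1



Longest prefix match for 62.140.44.119:
  /11 62.128.0.0: MATCH
  /20 82.139.128.0: no
  /19 161.110.192.0: no
  /0 0.0.0.0: MATCH
Selected: next-hop 115.217.21.123 via eth0 (matched /11)


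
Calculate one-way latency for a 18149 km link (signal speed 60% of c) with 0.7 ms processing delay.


Speed = 0.6 * 3e5 km/s = 180000 km/s
Propagation delay = 18149 / 180000 = 0.1008 s = 100.8278 ms
Processing delay = 0.7 ms
Total one-way latency = 101.5278 ms


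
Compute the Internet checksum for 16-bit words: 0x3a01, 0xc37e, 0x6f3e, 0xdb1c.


Sum all words (with carry folding):
+ 0x3a01 = 0x3a01
+ 0xc37e = 0xfd7f
+ 0x6f3e = 0x6cbe
+ 0xdb1c = 0x47db
One's complement: ~0x47db
Checksum = 0xb824


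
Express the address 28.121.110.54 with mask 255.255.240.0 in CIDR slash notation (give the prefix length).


Binary: 11111111.11111111.11110000.00000000
Count leading 1s
Prefix: /20


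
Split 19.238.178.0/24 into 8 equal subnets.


New prefix = 24 + 3 = 27
Each subnet has 32 addresses
  19.238.178.0/27
  19.238.178.32/27
  19.238.178.64/27
  19.238.178.96/27
  19.238.178.128/27
  19.238.178.160/27
  19.238.178.192/27
  19.238.178.224/27
Subnets: 19.238.178.0/27, 19.238.178.32/27, 19.238.178.64/27, 19.238.178.96/27, 19.238.178.128/27, 19.238.178.160/27, 19.238.178.192/27, 19.238.178.224/27


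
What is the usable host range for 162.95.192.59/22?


Network: 162.95.192.0
Broadcast: 162.95.195.255
First usable = network + 1
Last usable = broadcast - 1
Range: 162.95.192.1 to 162.95.195.254


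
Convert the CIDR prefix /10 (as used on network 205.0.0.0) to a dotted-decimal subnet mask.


/10 means 10 network bits, 22 host bits
Binary: 11111111110000000000000000000000
Mask: 255.192.0.0


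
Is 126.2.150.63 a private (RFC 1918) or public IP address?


RFC 1918 private ranges:
  10.0.0.0/8 (10.0.0.0 - 10.255.255.255)
  172.16.0.0/12 (172.16.0.0 - 172.31.255.255)
  192.168.0.0/16 (192.168.0.0 - 192.168.255.255)
Public (not in any RFC 1918 range)


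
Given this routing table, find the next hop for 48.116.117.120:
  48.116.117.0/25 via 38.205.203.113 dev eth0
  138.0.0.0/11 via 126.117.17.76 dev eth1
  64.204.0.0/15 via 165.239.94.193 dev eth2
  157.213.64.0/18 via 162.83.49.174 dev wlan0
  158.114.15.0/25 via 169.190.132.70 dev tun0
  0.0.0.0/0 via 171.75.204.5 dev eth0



Longest prefix match for 48.116.117.120:
  /25 48.116.117.0: MATCH
  /11 138.0.0.0: no
  /15 64.204.0.0: no
  /18 157.213.64.0: no
  /25 158.114.15.0: no
  /0 0.0.0.0: MATCH
Selected: next-hop 38.205.203.113 via eth0 (matched /25)


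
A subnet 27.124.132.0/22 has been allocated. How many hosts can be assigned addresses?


Host bits = 32 - 22 = 10
Total addresses = 2^10 = 1024
Usable = total - 2 (network and broadcast)
Usable hosts: 1022


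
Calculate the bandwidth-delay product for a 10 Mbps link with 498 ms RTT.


BDP = bandwidth * RTT
= 10 Mbps * 498 ms
= 10 * 1e6 * 498 / 1000 bits
= 4980000 bits
= 622500 bytes
= 607.9102 KB
BDP = 4980000 bits (622500 bytes)


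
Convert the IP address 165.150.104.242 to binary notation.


165 = 10100101
150 = 10010110
104 = 01101000
242 = 11110010
Binary: 10100101.10010110.01101000.11110010


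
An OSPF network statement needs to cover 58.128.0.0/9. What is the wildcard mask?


Subnet mask: 255.128.0.0
Wildcard = 255.255.255.255 - subnet mask
255 - 255 = 0
255 - 128 = 127
255 - 0 = 255
255 - 0 = 255
Wildcard: 0.127.255.255


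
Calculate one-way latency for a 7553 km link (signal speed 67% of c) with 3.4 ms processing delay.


Speed = 0.67 * 3e5 km/s = 201000 km/s
Propagation delay = 7553 / 201000 = 0.0376 s = 37.5771 ms
Processing delay = 3.4 ms
Total one-way latency = 40.9771 ms


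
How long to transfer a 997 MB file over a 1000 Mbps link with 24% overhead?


Effective throughput = 1000 * (1 - 24/100) = 760 Mbps
File size in Mb = 997 * 8 = 7976 Mb
Time = 7976 / 760
Time = 10.4947 seconds


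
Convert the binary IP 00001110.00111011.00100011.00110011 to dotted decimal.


00001110 = 14
00111011 = 59
00100011 = 35
00110011 = 51
IP: 14.59.35.51


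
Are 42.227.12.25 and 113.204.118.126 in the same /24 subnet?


Mask: 255.255.255.0
42.227.12.25 AND mask = 42.227.12.0
113.204.118.126 AND mask = 113.204.118.0
No, different subnets (42.227.12.0 vs 113.204.118.0)


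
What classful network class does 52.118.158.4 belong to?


First octet: 52
Binary: 00110100
0xxxxxxx -> Class A (1-126)
Class A, default mask 255.0.0.0 (/8)


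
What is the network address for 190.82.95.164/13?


IP:   10111110.01010010.01011111.10100100
Mask: 11111111.11111000.00000000.00000000
AND operation:
Net:  10111110.01010000.00000000.00000000
Network: 190.80.0.0/13


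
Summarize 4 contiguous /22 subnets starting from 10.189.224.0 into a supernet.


Original prefix: /22
Number of subnets: 4 = 2^2
New prefix = 22 - 2 = 20
Supernet: 10.189.224.0/20


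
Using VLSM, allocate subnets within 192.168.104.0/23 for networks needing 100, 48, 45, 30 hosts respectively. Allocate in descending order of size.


100 hosts -> /25 (126 usable): 192.168.104.0/25
48 hosts -> /26 (62 usable): 192.168.104.128/26
45 hosts -> /26 (62 usable): 192.168.104.192/26
30 hosts -> /27 (30 usable): 192.168.105.0/27
Allocation: 192.168.104.0/25 (100 hosts, 126 usable); 192.168.104.128/26 (48 hosts, 62 usable); 192.168.104.192/26 (45 hosts, 62 usable); 192.168.105.0/27 (30 hosts, 30 usable)


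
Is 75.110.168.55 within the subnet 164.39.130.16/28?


Subnet network: 164.39.130.16
Test IP AND mask: 75.110.168.48
No, 75.110.168.55 is not in 164.39.130.16/28


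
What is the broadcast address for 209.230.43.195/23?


Network: 209.230.42.0/23
Host bits = 9
Set all host bits to 1:
Broadcast: 209.230.43.255


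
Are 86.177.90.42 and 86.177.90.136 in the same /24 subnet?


Mask: 255.255.255.0
86.177.90.42 AND mask = 86.177.90.0
86.177.90.136 AND mask = 86.177.90.0
Yes, same subnet (86.177.90.0)


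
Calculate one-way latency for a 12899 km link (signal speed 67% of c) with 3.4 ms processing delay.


Speed = 0.67 * 3e5 km/s = 201000 km/s
Propagation delay = 12899 / 201000 = 0.0642 s = 64.1741 ms
Processing delay = 3.4 ms
Total one-way latency = 67.5741 ms


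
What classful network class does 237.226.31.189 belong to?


First octet: 237
Binary: 11101101
1110xxxx -> Class D (224-239)
Class D (multicast), default mask N/A


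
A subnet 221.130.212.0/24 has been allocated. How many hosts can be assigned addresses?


Host bits = 32 - 24 = 8
Total addresses = 2^8 = 256
Usable = total - 2 (network and broadcast)
Usable hosts: 254


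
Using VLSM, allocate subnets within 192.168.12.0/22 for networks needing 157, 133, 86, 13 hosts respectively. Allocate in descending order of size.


157 hosts -> /24 (254 usable): 192.168.12.0/24
133 hosts -> /24 (254 usable): 192.168.13.0/24
86 hosts -> /25 (126 usable): 192.168.14.0/25
13 hosts -> /28 (14 usable): 192.168.14.128/28
Allocation: 192.168.12.0/24 (157 hosts, 254 usable); 192.168.13.0/24 (133 hosts, 254 usable); 192.168.14.0/25 (86 hosts, 126 usable); 192.168.14.128/28 (13 hosts, 14 usable)


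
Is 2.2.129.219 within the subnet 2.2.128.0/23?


Subnet network: 2.2.128.0
Test IP AND mask: 2.2.128.0
Yes, 2.2.129.219 is in 2.2.128.0/23


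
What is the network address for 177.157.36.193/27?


IP:   10110001.10011101.00100100.11000001
Mask: 11111111.11111111.11111111.11100000
AND operation:
Net:  10110001.10011101.00100100.11000000
Network: 177.157.36.192/27


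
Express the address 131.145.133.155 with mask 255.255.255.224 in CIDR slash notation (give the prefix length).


Binary: 11111111.11111111.11111111.11100000
Count leading 1s
Prefix: /27


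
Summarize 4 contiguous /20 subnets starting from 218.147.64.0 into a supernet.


Original prefix: /20
Number of subnets: 4 = 2^2
New prefix = 20 - 2 = 18
Supernet: 218.147.64.0/18


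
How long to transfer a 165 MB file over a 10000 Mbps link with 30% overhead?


Effective throughput = 10000 * (1 - 30/100) = 7000 Mbps
File size in Mb = 165 * 8 = 1320 Mb
Time = 1320 / 7000
Time = 0.1886 seconds


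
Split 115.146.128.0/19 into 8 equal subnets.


New prefix = 19 + 3 = 22
Each subnet has 1024 addresses
  115.146.128.0/22
  115.146.132.0/22
  115.146.136.0/22
  115.146.140.0/22
  115.146.144.0/22
  115.146.148.0/22
  115.146.152.0/22
  115.146.156.0/22
Subnets: 115.146.128.0/22, 115.146.132.0/22, 115.146.136.0/22, 115.146.140.0/22, 115.146.144.0/22, 115.146.148.0/22, 115.146.152.0/22, 115.146.156.0/22


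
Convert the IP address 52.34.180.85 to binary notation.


52 = 00110100
34 = 00100010
180 = 10110100
85 = 01010101
Binary: 00110100.00100010.10110100.01010101


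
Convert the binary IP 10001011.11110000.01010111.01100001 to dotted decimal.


10001011 = 139
11110000 = 240
01010111 = 87
01100001 = 97
IP: 139.240.87.97


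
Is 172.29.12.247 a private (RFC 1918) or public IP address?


RFC 1918 private ranges:
  10.0.0.0/8 (10.0.0.0 - 10.255.255.255)
  172.16.0.0/12 (172.16.0.0 - 172.31.255.255)
  192.168.0.0/16 (192.168.0.0 - 192.168.255.255)
Private (in 172.16.0.0/12)


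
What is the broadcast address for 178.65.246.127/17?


Network: 178.65.128.0/17
Host bits = 15
Set all host bits to 1:
Broadcast: 178.65.255.255


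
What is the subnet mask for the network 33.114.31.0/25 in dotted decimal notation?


/25 means 25 network bits, 7 host bits
Binary: 11111111111111111111111110000000
Mask: 255.255.255.128


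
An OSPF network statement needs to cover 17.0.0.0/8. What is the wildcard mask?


Subnet mask: 255.0.0.0
Wildcard = 255.255.255.255 - subnet mask
255 - 255 = 0
255 - 0 = 255
255 - 0 = 255
255 - 0 = 255
Wildcard: 0.255.255.255


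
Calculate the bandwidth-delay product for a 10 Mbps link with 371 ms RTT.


BDP = bandwidth * RTT
= 10 Mbps * 371 ms
= 10 * 1e6 * 371 / 1000 bits
= 3710000 bits
= 463750 bytes
= 452.8809 KB
BDP = 3710000 bits (463750 bytes)


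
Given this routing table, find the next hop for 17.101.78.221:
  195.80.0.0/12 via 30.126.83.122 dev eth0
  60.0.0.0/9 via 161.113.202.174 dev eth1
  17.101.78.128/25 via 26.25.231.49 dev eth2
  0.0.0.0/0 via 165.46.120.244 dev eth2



Longest prefix match for 17.101.78.221:
  /12 195.80.0.0: no
  /9 60.0.0.0: no
  /25 17.101.78.128: MATCH
  /0 0.0.0.0: MATCH
Selected: next-hop 26.25.231.49 via eth2 (matched /25)


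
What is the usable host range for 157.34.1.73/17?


Network: 157.34.0.0
Broadcast: 157.34.127.255
First usable = network + 1
Last usable = broadcast - 1
Range: 157.34.0.1 to 157.34.127.254


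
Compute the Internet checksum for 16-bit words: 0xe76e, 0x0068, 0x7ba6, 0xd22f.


Sum all words (with carry folding):
+ 0xe76e = 0xe76e
+ 0x0068 = 0xe7d6
+ 0x7ba6 = 0x637d
+ 0xd22f = 0x35ad
One's complement: ~0x35ad
Checksum = 0xca52


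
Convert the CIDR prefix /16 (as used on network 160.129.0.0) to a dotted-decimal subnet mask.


/16 means 16 network bits, 16 host bits
Binary: 11111111111111110000000000000000
Mask: 255.255.0.0


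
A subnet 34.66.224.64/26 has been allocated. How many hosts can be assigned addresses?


Host bits = 32 - 26 = 6
Total addresses = 2^6 = 64
Usable = total - 2 (network and broadcast)
Usable hosts: 62


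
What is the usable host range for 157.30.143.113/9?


Network: 157.0.0.0
Broadcast: 157.127.255.255
First usable = network + 1
Last usable = broadcast - 1
Range: 157.0.0.1 to 157.127.255.254


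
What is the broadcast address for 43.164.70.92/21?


Network: 43.164.64.0/21
Host bits = 11
Set all host bits to 1:
Broadcast: 43.164.71.255


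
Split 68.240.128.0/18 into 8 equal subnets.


New prefix = 18 + 3 = 21
Each subnet has 2048 addresses
  68.240.128.0/21
  68.240.136.0/21
  68.240.144.0/21
  68.240.152.0/21
  68.240.160.0/21
  68.240.168.0/21
  68.240.176.0/21
  68.240.184.0/21
Subnets: 68.240.128.0/21, 68.240.136.0/21, 68.240.144.0/21, 68.240.152.0/21, 68.240.160.0/21, 68.240.168.0/21, 68.240.176.0/21, 68.240.184.0/21


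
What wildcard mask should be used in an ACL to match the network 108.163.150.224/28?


Subnet mask: 255.255.255.240
Wildcard = 255.255.255.255 - subnet mask
255 - 255 = 0
255 - 255 = 0
255 - 255 = 0
255 - 240 = 15
Wildcard: 0.0.0.15


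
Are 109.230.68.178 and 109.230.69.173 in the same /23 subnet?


Mask: 255.255.254.0
109.230.68.178 AND mask = 109.230.68.0
109.230.69.173 AND mask = 109.230.68.0
Yes, same subnet (109.230.68.0)


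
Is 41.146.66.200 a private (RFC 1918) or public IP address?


RFC 1918 private ranges:
  10.0.0.0/8 (10.0.0.0 - 10.255.255.255)
  172.16.0.0/12 (172.16.0.0 - 172.31.255.255)
  192.168.0.0/16 (192.168.0.0 - 192.168.255.255)
Public (not in any RFC 1918 range)


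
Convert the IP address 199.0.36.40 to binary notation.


199 = 11000111
0 = 00000000
36 = 00100100
40 = 00101000
Binary: 11000111.00000000.00100100.00101000


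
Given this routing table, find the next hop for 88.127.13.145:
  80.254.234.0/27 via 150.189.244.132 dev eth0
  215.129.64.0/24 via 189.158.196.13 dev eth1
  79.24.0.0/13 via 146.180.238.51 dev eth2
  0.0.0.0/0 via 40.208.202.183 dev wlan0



Longest prefix match for 88.127.13.145:
  /27 80.254.234.0: no
  /24 215.129.64.0: no
  /13 79.24.0.0: no
  /0 0.0.0.0: MATCH
Selected: next-hop 40.208.202.183 via wlan0 (matched /0)


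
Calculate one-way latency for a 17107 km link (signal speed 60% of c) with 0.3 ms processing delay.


Speed = 0.6 * 3e5 km/s = 180000 km/s
Propagation delay = 17107 / 180000 = 0.095 s = 95.0389 ms
Processing delay = 0.3 ms
Total one-way latency = 95.3389 ms


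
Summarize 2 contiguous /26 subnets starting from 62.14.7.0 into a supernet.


Original prefix: /26
Number of subnets: 2 = 2^1
New prefix = 26 - 1 = 25
Supernet: 62.14.7.0/25


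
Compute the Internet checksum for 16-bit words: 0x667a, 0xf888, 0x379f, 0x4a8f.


Sum all words (with carry folding):
+ 0x667a = 0x667a
+ 0xf888 = 0x5f03
+ 0x379f = 0x96a2
+ 0x4a8f = 0xe131
One's complement: ~0xe131
Checksum = 0x1ece


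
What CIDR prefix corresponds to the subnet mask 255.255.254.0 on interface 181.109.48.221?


Binary: 11111111.11111111.11111110.00000000
Count leading 1s
Prefix: /23


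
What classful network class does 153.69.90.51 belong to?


First octet: 153
Binary: 10011001
10xxxxxx -> Class B (128-191)
Class B, default mask 255.255.0.0 (/16)


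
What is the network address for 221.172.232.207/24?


IP:   11011101.10101100.11101000.11001111
Mask: 11111111.11111111.11111111.00000000
AND operation:
Net:  11011101.10101100.11101000.00000000
Network: 221.172.232.0/24


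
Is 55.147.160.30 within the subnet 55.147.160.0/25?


Subnet network: 55.147.160.0
Test IP AND mask: 55.147.160.0
Yes, 55.147.160.30 is in 55.147.160.0/25


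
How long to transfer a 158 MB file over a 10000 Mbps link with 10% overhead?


Effective throughput = 10000 * (1 - 10/100) = 9000 Mbps
File size in Mb = 158 * 8 = 1264 Mb
Time = 1264 / 9000
Time = 0.1404 seconds


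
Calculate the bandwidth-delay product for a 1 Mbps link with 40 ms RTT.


BDP = bandwidth * RTT
= 1 Mbps * 40 ms
= 1 * 1e6 * 40 / 1000 bits
= 40000 bits
= 5000 bytes
= 4.8828 KB
BDP = 40000 bits (5000 bytes)


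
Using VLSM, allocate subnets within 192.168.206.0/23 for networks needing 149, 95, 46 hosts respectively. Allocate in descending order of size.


149 hosts -> /24 (254 usable): 192.168.206.0/24
95 hosts -> /25 (126 usable): 192.168.207.0/25
46 hosts -> /26 (62 usable): 192.168.207.128/26
Allocation: 192.168.206.0/24 (149 hosts, 254 usable); 192.168.207.0/25 (95 hosts, 126 usable); 192.168.207.128/26 (46 hosts, 62 usable)


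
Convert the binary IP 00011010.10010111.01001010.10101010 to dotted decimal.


00011010 = 26
10010111 = 151
01001010 = 74
10101010 = 170
IP: 26.151.74.170


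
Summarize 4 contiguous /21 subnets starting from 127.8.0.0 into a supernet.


Original prefix: /21
Number of subnets: 4 = 2^2
New prefix = 21 - 2 = 19
Supernet: 127.8.0.0/19


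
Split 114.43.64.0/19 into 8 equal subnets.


New prefix = 19 + 3 = 22
Each subnet has 1024 addresses
  114.43.64.0/22
  114.43.68.0/22
  114.43.72.0/22
  114.43.76.0/22
  114.43.80.0/22
  114.43.84.0/22
  114.43.88.0/22
  114.43.92.0/22
Subnets: 114.43.64.0/22, 114.43.68.0/22, 114.43.72.0/22, 114.43.76.0/22, 114.43.80.0/22, 114.43.84.0/22, 114.43.88.0/22, 114.43.92.0/22


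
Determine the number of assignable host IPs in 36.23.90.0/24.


Host bits = 32 - 24 = 8
Total addresses = 2^8 = 256
Usable = total - 2 (network and broadcast)
Usable hosts: 254


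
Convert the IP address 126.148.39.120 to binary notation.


126 = 01111110
148 = 10010100
39 = 00100111
120 = 01111000
Binary: 01111110.10010100.00100111.01111000


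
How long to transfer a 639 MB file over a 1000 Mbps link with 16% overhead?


Effective throughput = 1000 * (1 - 16/100) = 840 Mbps
File size in Mb = 639 * 8 = 5112 Mb
Time = 5112 / 840
Time = 6.0857 seconds


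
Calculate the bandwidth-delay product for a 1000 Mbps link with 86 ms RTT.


BDP = bandwidth * RTT
= 1000 Mbps * 86 ms
= 1000 * 1e6 * 86 / 1000 bits
= 86000000 bits
= 10750000 bytes
= 10498.0469 KB
BDP = 86000000 bits (10750000 bytes)


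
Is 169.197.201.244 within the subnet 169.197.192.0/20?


Subnet network: 169.197.192.0
Test IP AND mask: 169.197.192.0
Yes, 169.197.201.244 is in 169.197.192.0/20


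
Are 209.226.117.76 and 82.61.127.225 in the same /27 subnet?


Mask: 255.255.255.224
209.226.117.76 AND mask = 209.226.117.64
82.61.127.225 AND mask = 82.61.127.224
No, different subnets (209.226.117.64 vs 82.61.127.224)


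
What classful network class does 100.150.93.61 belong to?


First octet: 100
Binary: 01100100
0xxxxxxx -> Class A (1-126)
Class A, default mask 255.0.0.0 (/8)


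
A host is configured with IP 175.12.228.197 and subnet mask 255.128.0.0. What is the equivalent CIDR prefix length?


Binary: 11111111.10000000.00000000.00000000
Count leading 1s
Prefix: /9


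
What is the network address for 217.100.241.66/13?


IP:   11011001.01100100.11110001.01000010
Mask: 11111111.11111000.00000000.00000000
AND operation:
Net:  11011001.01100000.00000000.00000000
Network: 217.96.0.0/13


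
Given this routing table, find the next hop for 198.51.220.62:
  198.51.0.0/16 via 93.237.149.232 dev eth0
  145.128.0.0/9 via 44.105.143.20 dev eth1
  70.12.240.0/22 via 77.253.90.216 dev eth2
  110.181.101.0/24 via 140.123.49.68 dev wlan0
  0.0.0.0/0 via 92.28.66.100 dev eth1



Longest prefix match for 198.51.220.62:
  /16 198.51.0.0: MATCH
  /9 145.128.0.0: no
  /22 70.12.240.0: no
  /24 110.181.101.0: no
  /0 0.0.0.0: MATCH
Selected: next-hop 93.237.149.232 via eth0 (matched /16)


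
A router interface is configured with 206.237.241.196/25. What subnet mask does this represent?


/25 means 25 network bits, 7 host bits
Binary: 11111111111111111111111110000000
Mask: 255.255.255.128


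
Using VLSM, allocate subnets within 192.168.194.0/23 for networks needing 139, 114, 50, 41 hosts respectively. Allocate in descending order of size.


139 hosts -> /24 (254 usable): 192.168.194.0/24
114 hosts -> /25 (126 usable): 192.168.195.0/25
50 hosts -> /26 (62 usable): 192.168.195.128/26
41 hosts -> /26 (62 usable): 192.168.195.192/26
Allocation: 192.168.194.0/24 (139 hosts, 254 usable); 192.168.195.0/25 (114 hosts, 126 usable); 192.168.195.128/26 (50 hosts, 62 usable); 192.168.195.192/26 (41 hosts, 62 usable)


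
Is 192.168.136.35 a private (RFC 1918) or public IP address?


RFC 1918 private ranges:
  10.0.0.0/8 (10.0.0.0 - 10.255.255.255)
  172.16.0.0/12 (172.16.0.0 - 172.31.255.255)
  192.168.0.0/16 (192.168.0.0 - 192.168.255.255)
Private (in 192.168.0.0/16)


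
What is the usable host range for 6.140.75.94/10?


Network: 6.128.0.0
Broadcast: 6.191.255.255
First usable = network + 1
Last usable = broadcast - 1
Range: 6.128.0.1 to 6.191.255.254


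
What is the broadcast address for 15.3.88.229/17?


Network: 15.3.0.0/17
Host bits = 15
Set all host bits to 1:
Broadcast: 15.3.127.255


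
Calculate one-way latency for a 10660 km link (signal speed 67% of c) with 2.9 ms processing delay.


Speed = 0.67 * 3e5 km/s = 201000 km/s
Propagation delay = 10660 / 201000 = 0.053 s = 53.0348 ms
Processing delay = 2.9 ms
Total one-way latency = 55.9348 ms


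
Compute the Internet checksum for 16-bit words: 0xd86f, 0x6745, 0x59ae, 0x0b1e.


Sum all words (with carry folding):
+ 0xd86f = 0xd86f
+ 0x6745 = 0x3fb5
+ 0x59ae = 0x9963
+ 0x0b1e = 0xa481
One's complement: ~0xa481
Checksum = 0x5b7e


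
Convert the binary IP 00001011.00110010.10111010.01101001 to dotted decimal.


00001011 = 11
00110010 = 50
10111010 = 186
01101001 = 105
IP: 11.50.186.105


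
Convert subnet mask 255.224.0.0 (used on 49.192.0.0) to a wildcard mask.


Subnet mask: 255.224.0.0
Wildcard = 255.255.255.255 - subnet mask
255 - 255 = 0
255 - 224 = 31
255 - 0 = 255
255 - 0 = 255
Wildcard: 0.31.255.255


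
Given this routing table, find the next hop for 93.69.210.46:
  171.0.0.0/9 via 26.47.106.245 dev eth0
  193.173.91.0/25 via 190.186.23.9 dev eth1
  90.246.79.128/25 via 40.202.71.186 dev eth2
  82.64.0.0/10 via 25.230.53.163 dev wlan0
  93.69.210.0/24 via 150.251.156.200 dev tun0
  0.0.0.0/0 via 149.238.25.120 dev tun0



Longest prefix match for 93.69.210.46:
  /9 171.0.0.0: no
  /25 193.173.91.0: no
  /25 90.246.79.128: no
  /10 82.64.0.0: no
  /24 93.69.210.0: MATCH
  /0 0.0.0.0: MATCH
Selected: next-hop 150.251.156.200 via tun0 (matched /24)
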